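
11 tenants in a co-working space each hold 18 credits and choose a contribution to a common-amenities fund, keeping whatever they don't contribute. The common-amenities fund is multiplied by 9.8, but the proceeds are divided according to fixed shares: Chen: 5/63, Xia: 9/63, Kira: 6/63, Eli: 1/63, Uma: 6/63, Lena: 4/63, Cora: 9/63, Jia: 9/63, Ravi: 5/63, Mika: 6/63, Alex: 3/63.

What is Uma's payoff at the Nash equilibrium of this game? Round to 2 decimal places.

For player j, contributing a unit is worthwhile iff 9.8 × (j's share) ≥ 1, i.e. iff j's share is at least 0.1020.
Xia, Cora and Jia clear that bar, contributing 18 each; the remaining 8 contribute 0. Total contributed: 54.
Uma keeps 18 and receives 9.8 × 54 × 6/63 = 50.40 from the common-amenities fund, for a payoff of 68.40.

68.40 credits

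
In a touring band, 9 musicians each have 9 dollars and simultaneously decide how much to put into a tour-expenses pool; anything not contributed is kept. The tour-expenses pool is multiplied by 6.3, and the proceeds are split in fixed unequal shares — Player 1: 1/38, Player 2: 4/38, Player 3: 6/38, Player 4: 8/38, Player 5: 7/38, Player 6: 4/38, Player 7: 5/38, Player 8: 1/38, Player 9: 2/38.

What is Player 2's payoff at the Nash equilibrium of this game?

20.94 dollars

Player j's private return per contributed unit is 6.3 × (j's share). Contributing is weakly dominant for j when that share is at least 1/6.3 = 0.1587, and contributing 0 is dominant otherwise.
The shares above 0.1587 belong to Player 4 and Player 5, contributing 9 each; the remaining 7 contribute 0. Total contributed: 18.
Player 2 keeps 9 and receives 6.3 × 18 × 4/38 = 11.94 from the tour-expenses pool, for a payoff of 20.94.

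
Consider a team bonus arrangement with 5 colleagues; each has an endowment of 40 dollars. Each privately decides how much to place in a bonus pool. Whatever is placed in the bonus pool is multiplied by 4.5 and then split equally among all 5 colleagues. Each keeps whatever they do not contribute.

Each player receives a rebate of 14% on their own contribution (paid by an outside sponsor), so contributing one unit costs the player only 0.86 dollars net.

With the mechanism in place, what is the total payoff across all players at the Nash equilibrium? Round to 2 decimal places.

The effective private return per unit is now (4.5/5) / 0.86 = 1.0465 > 1, so every player's dominant strategy flips to full contribution.
So the Nash equilibrium is full contribution by all 5; the group earns 5 × (40 × 0.14 + 4.5 × 40) = 928.00.

928.00 dollars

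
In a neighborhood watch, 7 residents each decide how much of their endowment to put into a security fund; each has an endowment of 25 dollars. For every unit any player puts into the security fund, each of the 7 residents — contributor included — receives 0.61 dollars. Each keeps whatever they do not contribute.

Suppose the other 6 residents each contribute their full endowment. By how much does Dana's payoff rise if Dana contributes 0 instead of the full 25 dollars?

9.75 dollars

Switching from a contribution of 25 to 0 lets Dana keep an extra 25 dollars, but lowers the security fund by 25, which costs Dana their own share of that drop: 0.61 × 25 = 15.25.
Net gain = 25 − 15.25 = 9.75. The private return per contributed unit (0.61) is below 1, so free-riding is indeed the best response regardless of what the others do.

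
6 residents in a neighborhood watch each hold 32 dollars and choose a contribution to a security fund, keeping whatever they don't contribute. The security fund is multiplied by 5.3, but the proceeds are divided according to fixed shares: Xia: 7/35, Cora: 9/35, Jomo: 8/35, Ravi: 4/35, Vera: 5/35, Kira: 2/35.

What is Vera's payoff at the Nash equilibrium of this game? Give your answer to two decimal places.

104.69 dollars

Player j's private return per contributed unit is 5.3 × (j's share). Contributing is weakly dominant for j when that share is at least 1/5.3 = 0.1887, and contributing 0 is dominant otherwise.
Xia, Cora and Jomo clear that bar, contributing 32 each; the remaining 3 contribute 0. Total contributed: 96.
Vera keeps 32 and receives 5.3 × 96 × 5/35 = 72.69 from the security fund, for a payoff of 104.69.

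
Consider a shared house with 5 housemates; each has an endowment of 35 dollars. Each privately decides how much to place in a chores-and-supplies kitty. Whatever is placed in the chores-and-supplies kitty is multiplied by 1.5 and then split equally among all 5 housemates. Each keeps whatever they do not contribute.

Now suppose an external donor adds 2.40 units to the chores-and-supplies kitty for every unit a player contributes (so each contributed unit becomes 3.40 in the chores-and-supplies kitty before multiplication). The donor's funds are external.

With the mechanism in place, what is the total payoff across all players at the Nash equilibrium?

892.50 dollars

Under the mechanism each unit contributed yields 1.5 × 3.40 / 5 = 1.0200 back to its contributor per unit of net cost, which exceeds 1, making full contribution the dominant choice for everyone.
At the Nash equilibrium everyone contributes 35. Group total payoff = 1.5 × 3.40 × 175 = 892.50.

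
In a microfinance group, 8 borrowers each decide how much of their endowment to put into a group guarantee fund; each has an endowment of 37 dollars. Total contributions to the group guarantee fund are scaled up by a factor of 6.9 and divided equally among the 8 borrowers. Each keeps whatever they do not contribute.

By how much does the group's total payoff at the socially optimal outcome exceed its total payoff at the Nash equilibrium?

Each contributed unit returns 6.9/8 = 0.8625 to its contributor — below 1 — so contributing 0 is dominant for every player. At the Nash equilibrium everyone keeps their 37, and the group total is 8 × 37 = 296.
Each contributed unit returns 6.900 to the group as a whole (0.8625 to each of 8 players), which exceeds 1, so the social optimum is full contribution: group total = 6.900 × 296 = 2042.40.
Efficiency loss = 2042.40 − 296 = 1746.40.

1746.40 dollars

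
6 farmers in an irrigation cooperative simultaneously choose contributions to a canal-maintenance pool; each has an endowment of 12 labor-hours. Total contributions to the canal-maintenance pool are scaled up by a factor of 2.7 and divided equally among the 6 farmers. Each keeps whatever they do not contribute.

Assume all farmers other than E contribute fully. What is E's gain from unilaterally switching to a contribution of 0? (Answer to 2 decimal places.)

Switching from a contribution of 12 to 0 lets E keep an extra 12 labor-hours, but lowers the canal-maintenance pool by 12, which costs E their own share of that drop: 2.7/6 × 12 = 5.40.
Net gain = 12 − 5.40 = 6.60. The private return per contributed unit (0.4500) is below 1, so free-riding is indeed the best response regardless of what the others do.

6.60 labor-hours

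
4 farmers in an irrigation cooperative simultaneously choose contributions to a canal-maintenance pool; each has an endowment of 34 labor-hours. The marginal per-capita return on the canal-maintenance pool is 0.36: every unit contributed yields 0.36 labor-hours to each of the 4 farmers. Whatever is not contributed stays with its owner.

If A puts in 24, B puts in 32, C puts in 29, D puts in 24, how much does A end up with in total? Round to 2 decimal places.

49.24 labor-hours

Total contributed: 24 + 32 + 29 + 24 = 109.
Each receives 0.36 × 109 = 39.24 from the canal-maintenance pool.
A keeps 34 − 24 = 10, so A's payoff is 10 + 39.24 = 49.24.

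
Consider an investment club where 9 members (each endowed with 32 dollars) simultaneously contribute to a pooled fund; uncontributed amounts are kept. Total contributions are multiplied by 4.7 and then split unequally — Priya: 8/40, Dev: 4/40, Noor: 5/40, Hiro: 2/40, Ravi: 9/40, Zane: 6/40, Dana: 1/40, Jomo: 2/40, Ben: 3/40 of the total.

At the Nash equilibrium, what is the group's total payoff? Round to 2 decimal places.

406.40 dollars

Player j's private return per contributed unit is 4.7 × (j's share). Contributing is weakly dominant for j when that share is at least 1/4.7 = 0.2128, and contributing 0 is dominant otherwise.
The only share above 0.2128 is Ravi's 9/40, contributing 32; the remaining 8 contribute 0. Total contributed: 32.
The pooled fund pays out 4.7 × 32 = 150.40 in total (split across the unequal shares, but the aggregate is all that matters for the group sum).
The 8 free-riders keep 32 each, adding 256. Group total = 256 + 150.40 = 406.40.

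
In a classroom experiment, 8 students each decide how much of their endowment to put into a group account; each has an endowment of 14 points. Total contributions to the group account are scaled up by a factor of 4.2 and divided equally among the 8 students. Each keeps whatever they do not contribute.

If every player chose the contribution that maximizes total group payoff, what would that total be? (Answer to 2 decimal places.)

Each contributed unit returns 4.200 to the group as a whole (0.5250 to each of 8 players), which exceeds 1, so the social optimum is full contribution: group total = 4.200 × 112 = 470.40.

470.40 points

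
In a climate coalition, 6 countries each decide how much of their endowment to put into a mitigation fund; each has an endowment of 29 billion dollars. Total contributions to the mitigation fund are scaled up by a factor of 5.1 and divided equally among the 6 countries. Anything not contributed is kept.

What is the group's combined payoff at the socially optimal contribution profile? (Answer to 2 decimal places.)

Each contributed unit returns 5.100 to the group as a whole (0.8500 to each of 6 players), which exceeds 1, so the social optimum is full contribution: group total = 5.100 × 174 = 887.40.

887.40 billion dollars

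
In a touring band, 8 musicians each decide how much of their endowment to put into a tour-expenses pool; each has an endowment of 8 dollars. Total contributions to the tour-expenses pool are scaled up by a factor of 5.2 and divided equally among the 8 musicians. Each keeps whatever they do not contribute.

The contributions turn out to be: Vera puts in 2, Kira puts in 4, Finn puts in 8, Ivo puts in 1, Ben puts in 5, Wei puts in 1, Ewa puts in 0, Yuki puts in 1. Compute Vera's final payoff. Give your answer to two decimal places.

20.30 dollars

Total contributed: 2 + 4 + 8 + 1 + 5 + 1 + 0 + 1 = 22.
Each receives 5.2 × 22 / 8 = 14.30 from the tour-expenses pool.
Vera keeps 8 − 2 = 6, so Vera's payoff is 6 + 14.30 = 20.30.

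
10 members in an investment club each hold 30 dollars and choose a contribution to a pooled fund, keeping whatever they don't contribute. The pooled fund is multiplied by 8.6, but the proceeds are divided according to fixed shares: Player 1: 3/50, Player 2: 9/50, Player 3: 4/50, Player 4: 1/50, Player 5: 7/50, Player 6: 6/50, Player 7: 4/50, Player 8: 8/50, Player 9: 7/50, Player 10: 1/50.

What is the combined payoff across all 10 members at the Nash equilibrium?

1440.00 dollars

Player j's private return per contributed unit is 8.6 × (j's share). Contributing is weakly dominant for j when that share is at least 1/8.6 = 0.1163, and contributing 0 is dominant otherwise.
Player 2, Player 5, Player 6, Player 8 and Player 9 are above the threshold, contributing 30 each; the remaining 5 contribute 0. Total contributed: 150.
The pooled fund pays out 8.6 × 150 = 1290.00 in total (split across the unequal shares, but the aggregate is all that matters for the group sum).
The 5 free-riders keep 30 each, adding 150. Group total = 150 + 1290.00 = 1440.00.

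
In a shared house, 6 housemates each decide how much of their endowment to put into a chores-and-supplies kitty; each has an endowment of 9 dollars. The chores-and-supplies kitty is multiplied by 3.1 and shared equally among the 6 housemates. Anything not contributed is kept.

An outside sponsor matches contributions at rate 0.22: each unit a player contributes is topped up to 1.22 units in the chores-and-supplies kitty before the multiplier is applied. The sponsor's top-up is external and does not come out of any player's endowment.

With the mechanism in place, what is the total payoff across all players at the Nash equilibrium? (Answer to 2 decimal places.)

The effective private return is 3.1 × 1.22 / 6 = 0.6303, which is still under 1, so the mechanism doesn't change anyone's dominant strategy: zero contribution.
At the Nash equilibrium no one contributes; group total payoff = 6 × 9 = 54.

54.00 dollars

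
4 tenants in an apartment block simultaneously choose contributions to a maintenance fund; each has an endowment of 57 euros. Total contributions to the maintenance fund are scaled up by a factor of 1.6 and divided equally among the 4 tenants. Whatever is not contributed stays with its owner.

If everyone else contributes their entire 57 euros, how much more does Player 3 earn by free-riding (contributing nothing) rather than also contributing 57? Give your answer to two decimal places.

Switching from a contribution of 57 to 0 lets Player 3 keep an extra 57 euros, but lowers the maintenance fund by 57, which costs Player 3 their own share of that drop: 1.6/4 × 57 = 22.80.
Net gain = 57 − 22.80 = 34.20. The private return per contributed unit (0.4000) is below 1, so free-riding is indeed the best response regardless of what the others do.

34.20 euros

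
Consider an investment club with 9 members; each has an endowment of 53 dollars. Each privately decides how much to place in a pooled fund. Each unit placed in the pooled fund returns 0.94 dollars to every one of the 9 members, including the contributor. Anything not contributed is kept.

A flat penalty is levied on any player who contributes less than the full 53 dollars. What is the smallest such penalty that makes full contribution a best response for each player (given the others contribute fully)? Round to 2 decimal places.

Given the others contribute fully, the best deviation is to contribute 0 (any partial contribution still incurs the fine and gives up units whose private return 0.94 is below 1).
Deviating from 53 to 0 saves 53 dollars but forfeits the deviator's share of the drop in the pooled fund: 0.94 × 53 = 49.82.
So the deviation gain is 53 − 49.82 = 3.18, and the fine must be at least 3.18 dollars to wipe it out.

3.18 dollars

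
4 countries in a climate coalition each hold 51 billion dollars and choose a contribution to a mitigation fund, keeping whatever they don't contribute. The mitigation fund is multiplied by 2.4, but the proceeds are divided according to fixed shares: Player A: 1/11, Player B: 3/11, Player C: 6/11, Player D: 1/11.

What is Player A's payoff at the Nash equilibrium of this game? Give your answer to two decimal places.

Each unit j contributes comes back to j as 2.4 × (j's share), so j prefers to contribute only if that share exceeds 1/2.4 = 0.4167; otherwise keeping the unit dominates.
Only Player C (6/11) clears that bar, contributing 51; the remaining 3 contribute 0. Total contributed: 51.
Player A keeps 51 and receives 2.4 × 51 × 1/11 = 11.13 from the mitigation fund, for a payoff of 62.13.

62.13 billion dollars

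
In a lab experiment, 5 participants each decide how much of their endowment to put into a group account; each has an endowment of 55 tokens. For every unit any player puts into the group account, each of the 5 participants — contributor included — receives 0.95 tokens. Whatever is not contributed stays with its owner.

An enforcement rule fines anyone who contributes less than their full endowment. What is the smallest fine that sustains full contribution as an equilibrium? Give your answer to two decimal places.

2.75 tokens

Given the others contribute fully, the best deviation is to contribute 0 (any partial contribution still incurs the fine and gives up units whose private return 0.95 is below 1).
Deviating from 55 to 0 saves 55 tokens but forfeits the deviator's share of the drop in the group account: 0.95 × 55 = 52.25.
So the deviation gain is 55 − 52.25 = 2.75, and the fine must be at least 2.75 tokens to wipe it out.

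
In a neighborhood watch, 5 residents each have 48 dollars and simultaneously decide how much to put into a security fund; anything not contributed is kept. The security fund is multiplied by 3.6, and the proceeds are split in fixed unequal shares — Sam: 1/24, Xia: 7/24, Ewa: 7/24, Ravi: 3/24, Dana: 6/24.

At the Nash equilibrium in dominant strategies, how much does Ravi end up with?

Each unit j contributes comes back to j as 3.6 × (j's share), so j prefers to contribute only if that share exceeds 1/3.6 = 0.2778; otherwise keeping the unit dominates.
Xia and Ewa are above the threshold, contributing 48 each; the remaining 3 contribute 0. Total contributed: 96.
Ravi keeps 48 and receives 3.6 × 96 × 3/24 = 43.20 from the security fund, for a payoff of 91.20.

91.20 dollars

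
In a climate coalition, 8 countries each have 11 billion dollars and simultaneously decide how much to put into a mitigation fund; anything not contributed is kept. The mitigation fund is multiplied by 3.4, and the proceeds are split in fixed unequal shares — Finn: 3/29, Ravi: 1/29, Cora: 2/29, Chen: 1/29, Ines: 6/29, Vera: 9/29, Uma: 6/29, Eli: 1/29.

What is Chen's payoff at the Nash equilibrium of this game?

A player with share s gets back 3.4·s per unit contributed, so full contribution is dominant for anyone with s > 1/3.4 = 0.2941 and zero contribution is dominant for anyone below.
Only Vera (9/29) clears that bar, contributing 11; the remaining 7 contribute 0. Total contributed: 11.
Chen keeps 11 and receives 3.4 × 11 × 1/29 = 1.29 from the mitigation fund, for a payoff of 12.29.

12.29 billion dollars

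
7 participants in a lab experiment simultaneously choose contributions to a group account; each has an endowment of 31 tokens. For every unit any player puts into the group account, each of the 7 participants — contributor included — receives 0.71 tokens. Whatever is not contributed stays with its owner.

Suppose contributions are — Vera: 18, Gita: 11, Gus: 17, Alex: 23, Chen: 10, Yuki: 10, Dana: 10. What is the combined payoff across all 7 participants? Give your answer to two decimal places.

610.03 tokens

Total contributed: 18 + 11 + 17 + 23 + 10 + 10 + 10 = 99; total kept: 7 × 31 − 99 = 118.
The group account pays out 0.71 × 7 × 99 = 492.03 in aggregate.
Group total = 118 + 492.03 = 610.03.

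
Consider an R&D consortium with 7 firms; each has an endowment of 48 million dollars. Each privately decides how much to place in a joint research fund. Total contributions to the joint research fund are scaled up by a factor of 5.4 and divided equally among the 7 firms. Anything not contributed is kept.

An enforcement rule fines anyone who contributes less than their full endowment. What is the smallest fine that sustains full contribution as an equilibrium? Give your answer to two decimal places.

Given the others contribute fully, the best deviation is to contribute 0 (any partial contribution still incurs the fine and gives up units whose private return 0.7714 is below 1).
Deviating from 48 to 0 saves 48 million dollars but forfeits the deviator's share of the drop in the joint research fund: 5.4/7 × 48 = 37.03.
So the deviation gain is 48 − 37.03 = 10.97, and the fine must be at least 10.97 million dollars to wipe it out.

10.97 million dollars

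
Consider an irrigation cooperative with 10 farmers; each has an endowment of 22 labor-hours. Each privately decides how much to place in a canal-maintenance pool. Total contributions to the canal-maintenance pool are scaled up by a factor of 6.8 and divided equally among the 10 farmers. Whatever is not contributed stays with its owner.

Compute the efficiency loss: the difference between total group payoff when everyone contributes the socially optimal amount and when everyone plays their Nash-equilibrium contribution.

1276.00 labor-hours

Each contributed unit returns 6.8/10 = 0.6800 to its contributor — below 1 — so contributing 0 is dominant for every player. At the Nash equilibrium everyone keeps their 22, and the group total is 10 × 22 = 220.
Each contributed unit returns 6.800 to the group as a whole (0.6800 to each of 10 players), which exceeds 1, so the social optimum is full contribution: group total = 6.800 × 220 = 1496.00.
Efficiency loss = 1496.00 − 220 = 1276.00.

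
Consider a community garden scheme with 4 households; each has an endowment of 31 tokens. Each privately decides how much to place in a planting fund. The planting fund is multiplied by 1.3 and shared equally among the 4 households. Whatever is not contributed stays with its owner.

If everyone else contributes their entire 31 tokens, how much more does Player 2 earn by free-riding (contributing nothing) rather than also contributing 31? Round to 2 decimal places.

20.93 tokens

Switching from a contribution of 31 to 0 lets Player 2 keep an extra 31 tokens, but lowers the planting fund by 31, which costs Player 2 their own share of that drop: 1.3/4 × 31 = 10.07.
Net gain = 31 − 10.07 = 20.93. The private return per contributed unit (0.3250) is below 1, so free-riding is indeed the best response regardless of what the others do.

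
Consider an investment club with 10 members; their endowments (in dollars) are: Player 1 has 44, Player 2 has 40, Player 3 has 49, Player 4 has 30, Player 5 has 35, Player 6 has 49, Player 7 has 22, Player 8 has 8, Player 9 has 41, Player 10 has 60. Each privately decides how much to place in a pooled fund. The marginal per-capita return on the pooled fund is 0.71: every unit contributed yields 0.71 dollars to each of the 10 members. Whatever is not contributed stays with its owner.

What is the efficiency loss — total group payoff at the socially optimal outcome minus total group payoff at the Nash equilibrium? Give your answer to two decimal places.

2305.80 dollars

The private return per contributed unit is 0.71 < 1 for everyone, so the Nash equilibrium is zero contribution and the group total is Σ E_j = 44 + 40 + 49 + 30 + 35 + 49 + 22 + 8 + 41 + 60 = 378.
Each contributed unit returns 7.100 to the group, so the social optimum is full contribution by everyone: group total = 7.100 × 378 = 2683.80.
Efficiency loss = (7.100 − 1) × 378 = 2305.80.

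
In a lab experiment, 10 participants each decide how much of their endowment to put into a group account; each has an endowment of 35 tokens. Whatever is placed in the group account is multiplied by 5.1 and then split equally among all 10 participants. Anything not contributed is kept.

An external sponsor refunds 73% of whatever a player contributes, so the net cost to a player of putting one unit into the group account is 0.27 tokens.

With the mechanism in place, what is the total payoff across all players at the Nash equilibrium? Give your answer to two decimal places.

With the mechanism, a contributed unit returns (5.1/10) / 0.27 = 1.8889 per unit of net cost to the contributor — now above 1 — so contributing fully is weakly dominant for every player.
At the Nash equilibrium everyone contributes 35. Group total payoff = 10 × (35 × 0.73 + 5.1 × 35) = 2040.50.

2040.50 tokens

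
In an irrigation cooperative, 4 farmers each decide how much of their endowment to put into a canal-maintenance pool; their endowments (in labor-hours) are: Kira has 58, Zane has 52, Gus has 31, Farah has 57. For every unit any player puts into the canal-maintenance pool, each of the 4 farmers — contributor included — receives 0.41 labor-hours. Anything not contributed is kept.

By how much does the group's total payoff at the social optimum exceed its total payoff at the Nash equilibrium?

126.72 labor-hours

The private return per contributed unit is 0.41 < 1 for everyone, so the Nash equilibrium is zero contribution and the group total is Σ E_j = 58 + 52 + 31 + 57 = 198.
Each contributed unit returns 1.640 to the group, so the social optimum is full contribution by everyone: group total = 1.640 × 198 = 324.72.
Efficiency loss = (1.640 − 1) × 198 = 126.72.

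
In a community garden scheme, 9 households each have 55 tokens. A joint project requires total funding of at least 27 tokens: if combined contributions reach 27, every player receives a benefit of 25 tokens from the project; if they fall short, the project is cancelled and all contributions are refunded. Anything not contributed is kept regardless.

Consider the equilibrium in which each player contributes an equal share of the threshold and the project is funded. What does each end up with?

Equal share of the threshold: 27/9 = 3.
At this profile no one gains by cutting their contribution: any cut drops the total below 27, the project is cancelled, contributions are refunded, and the deviator ends with 55, which is less than 55 − 3 + 25 = 77. Contributing more than 3 just wastes the excess. So contributing exactly 3 is a best response.
Each player's payoff: 55 − 3 + 25 = 77.

77 tokens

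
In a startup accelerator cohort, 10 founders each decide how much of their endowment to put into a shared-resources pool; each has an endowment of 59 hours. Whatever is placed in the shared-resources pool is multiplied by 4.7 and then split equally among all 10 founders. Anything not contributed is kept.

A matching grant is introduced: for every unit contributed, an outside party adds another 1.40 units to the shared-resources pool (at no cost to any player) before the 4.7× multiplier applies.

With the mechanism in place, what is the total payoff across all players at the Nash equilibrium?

6655.20 hours

Under the mechanism each unit contributed yields 4.7 × 2.40 / 10 = 1.1280 back to its contributor per unit of net cost, which exceeds 1, making full contribution the dominant choice for everyone.
At the Nash equilibrium everyone contributes 59. Group total payoff = 4.7 × 2.40 × 590 = 6655.20.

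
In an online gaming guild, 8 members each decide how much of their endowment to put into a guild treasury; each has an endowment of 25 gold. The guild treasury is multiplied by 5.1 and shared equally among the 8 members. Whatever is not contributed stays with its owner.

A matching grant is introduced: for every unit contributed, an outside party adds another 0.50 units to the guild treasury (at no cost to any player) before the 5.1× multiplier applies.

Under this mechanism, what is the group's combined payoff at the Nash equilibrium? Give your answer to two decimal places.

With the mechanism, a contributed unit returns 5.1 × 1.50 / 8 = 0.9563 per unit of net cost — still below 1 — so contributing 0 remains dominant for every player.
At the Nash equilibrium no one contributes; group total payoff = 8 × 25 = 200.

200.00 gold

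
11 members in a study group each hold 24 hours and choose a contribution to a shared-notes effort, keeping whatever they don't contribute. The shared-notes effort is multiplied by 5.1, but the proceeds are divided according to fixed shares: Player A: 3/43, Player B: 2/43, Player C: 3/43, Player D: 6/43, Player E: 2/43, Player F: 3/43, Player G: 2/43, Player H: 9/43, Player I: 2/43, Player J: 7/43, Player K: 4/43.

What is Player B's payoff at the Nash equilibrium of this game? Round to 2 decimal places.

29.69 hours

Player j's private return per contributed unit is 5.1 × (j's share). Contributing is weakly dominant for j when that share is at least 1/5.1 = 0.1961, and contributing 0 is dominant otherwise.
Player H alone (share 9/43) is above the threshold, contributing 24; the remaining 10 contribute 0. Total contributed: 24.
Player B keeps 24 and receives 5.1 × 24 × 2/43 = 5.69 from the shared-notes effort, for a payoff of 29.69.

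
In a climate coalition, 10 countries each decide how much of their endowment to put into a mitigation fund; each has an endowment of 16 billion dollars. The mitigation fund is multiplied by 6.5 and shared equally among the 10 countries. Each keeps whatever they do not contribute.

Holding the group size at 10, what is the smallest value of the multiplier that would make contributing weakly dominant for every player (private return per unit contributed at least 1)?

10

A contributed unit returns (multiplier)/10 to its contributor.
This reaches 1 exactly when the multiplier is 10.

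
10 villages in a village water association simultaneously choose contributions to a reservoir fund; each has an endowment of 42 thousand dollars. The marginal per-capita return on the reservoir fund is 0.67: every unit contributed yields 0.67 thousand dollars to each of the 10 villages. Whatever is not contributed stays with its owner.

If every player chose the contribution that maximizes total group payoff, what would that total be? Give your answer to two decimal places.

2814.00 thousand dollars

Each contributed unit returns 6.700 to the group as a whole (0.67 to each of 10 players), which exceeds 1, so the social optimum is full contribution: group total = 6.700 × 420 = 2814.00.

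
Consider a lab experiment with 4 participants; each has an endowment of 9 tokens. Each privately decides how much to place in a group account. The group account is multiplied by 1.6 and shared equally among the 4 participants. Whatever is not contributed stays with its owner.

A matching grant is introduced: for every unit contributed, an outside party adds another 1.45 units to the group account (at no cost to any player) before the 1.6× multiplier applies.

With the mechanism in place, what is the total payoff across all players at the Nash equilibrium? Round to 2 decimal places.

The effective private return is 1.6 × 2.45 / 4 = 0.9800, which is still under 1, so the mechanism doesn't change anyone's dominant strategy: zero contribution.
At the Nash equilibrium no one contributes; group total payoff = 4 × 9 = 36.

36.00 tokens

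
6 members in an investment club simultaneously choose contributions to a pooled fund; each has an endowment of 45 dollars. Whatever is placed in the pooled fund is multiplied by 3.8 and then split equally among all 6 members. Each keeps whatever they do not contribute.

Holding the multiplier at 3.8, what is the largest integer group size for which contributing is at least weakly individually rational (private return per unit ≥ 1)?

Private return per unit is 3.8/(group size), which is ≥ 1 whenever the group size is ≤ 3.8.
The largest such integer is 3.

3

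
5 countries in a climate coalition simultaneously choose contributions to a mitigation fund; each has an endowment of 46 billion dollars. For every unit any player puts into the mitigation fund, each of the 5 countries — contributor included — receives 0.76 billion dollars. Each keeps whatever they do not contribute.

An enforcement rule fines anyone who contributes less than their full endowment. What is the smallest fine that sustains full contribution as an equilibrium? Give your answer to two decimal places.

11.04 billion dollars

Given the others contribute fully, the best deviation is to contribute 0 (any partial contribution still incurs the fine and gives up units whose private return 0.76 is below 1).
Deviating from 46 to 0 saves 46 billion dollars but forfeits the deviator's share of the drop in the mitigation fund: 0.76 × 46 = 34.96.
So the deviation gain is 46 − 34.96 = 11.04, and the fine must be at least 11.04 billion dollars to wipe it out.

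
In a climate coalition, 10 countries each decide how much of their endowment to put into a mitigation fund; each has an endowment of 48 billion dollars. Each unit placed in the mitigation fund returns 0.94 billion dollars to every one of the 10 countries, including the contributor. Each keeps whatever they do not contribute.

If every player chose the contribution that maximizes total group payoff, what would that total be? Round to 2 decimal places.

Each contributed unit returns 9.400 to the group as a whole (0.94 to each of 10 players), which exceeds 1, so the social optimum is full contribution: group total = 9.400 × 480 = 4512.00.

4512.00 billion dollars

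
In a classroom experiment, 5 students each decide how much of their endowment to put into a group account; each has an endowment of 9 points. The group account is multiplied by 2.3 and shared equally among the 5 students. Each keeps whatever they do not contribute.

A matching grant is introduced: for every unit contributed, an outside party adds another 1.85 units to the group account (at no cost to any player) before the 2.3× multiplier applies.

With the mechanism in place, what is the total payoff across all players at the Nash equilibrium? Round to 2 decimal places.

294.98 points

With the mechanism, a contributed unit returns 2.3 × 2.85 / 5 = 1.3110 per unit of net cost to the contributor — now above 1 — so contributing fully is weakly dominant for every player.
At the Nash equilibrium everyone contributes 9. Group total payoff = 2.3 × 2.85 × 45 = 294.98.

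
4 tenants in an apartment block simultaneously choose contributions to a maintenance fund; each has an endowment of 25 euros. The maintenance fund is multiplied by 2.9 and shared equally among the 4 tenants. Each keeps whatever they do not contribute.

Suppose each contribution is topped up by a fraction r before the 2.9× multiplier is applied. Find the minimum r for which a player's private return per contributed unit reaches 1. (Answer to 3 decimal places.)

0.379

With matching at rate r, one contributed unit becomes (1 + r) in the maintenance fund and returns 2.9 × (1 + r) / 4 to the contributor.
Setting this equal to 1: 1 + r = 4/2.9 = 1.3793.
So the minimum matching rate is r = 1.3793 − 1 = 0.379.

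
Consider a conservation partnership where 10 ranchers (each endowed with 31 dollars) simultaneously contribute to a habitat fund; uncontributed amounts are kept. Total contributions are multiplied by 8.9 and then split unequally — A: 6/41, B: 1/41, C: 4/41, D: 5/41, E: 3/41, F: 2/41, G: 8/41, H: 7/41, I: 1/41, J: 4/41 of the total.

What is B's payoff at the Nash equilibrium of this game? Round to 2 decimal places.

Player j's private return per contributed unit is 8.9 × (j's share). Contributing is weakly dominant for j when that share is at least 1/8.9 = 0.1124, and contributing 0 is dominant otherwise.
The shares above 0.1124 belong to A, D, G and H, contributing 31 each; the remaining 6 contribute 0. Total contributed: 124.
B keeps 31 and receives 8.9 × 124 × 1/41 = 26.92 from the habitat fund, for a payoff of 57.92.

57.92 dollars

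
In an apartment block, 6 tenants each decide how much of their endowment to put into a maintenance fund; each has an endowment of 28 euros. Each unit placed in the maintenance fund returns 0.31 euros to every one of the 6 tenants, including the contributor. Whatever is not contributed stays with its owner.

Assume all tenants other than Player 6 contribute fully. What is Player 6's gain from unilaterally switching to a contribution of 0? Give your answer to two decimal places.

Switching from a contribution of 28 to 0 lets Player 6 keep an extra 28 euros, but lowers the maintenance fund by 28, which costs Player 6 their own share of that drop: 0.31 × 28 = 8.68.
Net gain = 28 − 8.68 = 19.32. The private return per contributed unit (0.31) is below 1, so free-riding is indeed the best response regardless of what the others do.

19.32 euros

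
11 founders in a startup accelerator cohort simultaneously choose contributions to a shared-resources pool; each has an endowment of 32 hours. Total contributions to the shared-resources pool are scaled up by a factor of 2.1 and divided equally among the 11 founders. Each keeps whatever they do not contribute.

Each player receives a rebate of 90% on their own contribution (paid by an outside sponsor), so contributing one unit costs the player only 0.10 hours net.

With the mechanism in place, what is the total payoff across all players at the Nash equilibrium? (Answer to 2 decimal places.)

1056.00 hours

With the mechanism, a contributed unit returns (2.1/11) / 0.10 = 1.9091 per unit of net cost to the contributor — now above 1 — so contributing fully is weakly dominant for every player.
So the Nash equilibrium is full contribution by all 11; the group earns 11 × (32 × 0.90 + 2.1 × 32) = 1056.00.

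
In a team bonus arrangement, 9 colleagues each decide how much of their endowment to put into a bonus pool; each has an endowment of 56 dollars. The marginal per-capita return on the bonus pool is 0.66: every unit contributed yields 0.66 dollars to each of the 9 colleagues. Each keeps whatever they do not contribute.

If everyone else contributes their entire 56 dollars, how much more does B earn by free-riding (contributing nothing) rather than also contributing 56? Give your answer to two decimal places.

19.04 dollars

Switching from a contribution of 56 to 0 lets B keep an extra 56 dollars, but lowers the bonus pool by 56, which costs B their own share of that drop: 0.66 × 56 = 36.96.
Net gain = 56 − 36.96 = 19.04. The private return per contributed unit (0.66) is below 1, so free-riding is indeed the best response regardless of what the others do.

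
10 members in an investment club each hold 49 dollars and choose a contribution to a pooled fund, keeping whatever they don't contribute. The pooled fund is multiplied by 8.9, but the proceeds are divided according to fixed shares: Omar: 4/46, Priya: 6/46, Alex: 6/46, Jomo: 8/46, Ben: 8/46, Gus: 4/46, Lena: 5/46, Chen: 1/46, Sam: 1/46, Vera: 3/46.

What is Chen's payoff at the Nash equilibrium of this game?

Player j's private return per contributed unit is 8.9 × (j's share). Contributing is weakly dominant for j when that share is at least 1/8.9 = 0.1124, and contributing 0 is dominant otherwise.
Priya, Alex, Jomo and Ben clear that bar, contributing 49 each; the remaining 6 contribute 0. Total contributed: 196.
Chen keeps 49 and receives 8.9 × 196 × 1/46 = 37.92 from the pooled fund, for a payoff of 86.92.

86.92 dollars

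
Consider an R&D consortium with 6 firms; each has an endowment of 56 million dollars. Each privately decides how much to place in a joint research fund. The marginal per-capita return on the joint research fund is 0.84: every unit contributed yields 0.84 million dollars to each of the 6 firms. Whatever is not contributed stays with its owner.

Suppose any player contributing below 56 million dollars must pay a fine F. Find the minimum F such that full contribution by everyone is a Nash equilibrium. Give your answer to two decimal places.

Given the others contribute fully, the best deviation is to contribute 0 (any partial contribution still incurs the fine and gives up units whose private return 0.84 is below 1).
Deviating from 56 to 0 saves 56 million dollars but forfeits the deviator's share of the drop in the joint research fund: 0.84 × 56 = 47.04.
So the deviation gain is 56 − 47.04 = 8.96, and the fine must be at least 8.96 million dollars to wipe it out.

8.96 million dollars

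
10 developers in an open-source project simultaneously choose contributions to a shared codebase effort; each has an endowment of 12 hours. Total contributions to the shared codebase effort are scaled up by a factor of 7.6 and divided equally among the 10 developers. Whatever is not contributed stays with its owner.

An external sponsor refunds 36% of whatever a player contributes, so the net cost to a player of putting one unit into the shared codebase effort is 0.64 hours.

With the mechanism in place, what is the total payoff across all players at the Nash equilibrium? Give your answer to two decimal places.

With the mechanism, a contributed unit returns (7.6/10) / 0.64 = 1.1875 per unit of net cost to the contributor — now above 1 — so contributing fully is weakly dominant for every player.
At the Nash equilibrium everyone contributes 12. Group total payoff = 10 × (12 × 0.36 + 7.6 × 12) = 955.20.

955.20 hours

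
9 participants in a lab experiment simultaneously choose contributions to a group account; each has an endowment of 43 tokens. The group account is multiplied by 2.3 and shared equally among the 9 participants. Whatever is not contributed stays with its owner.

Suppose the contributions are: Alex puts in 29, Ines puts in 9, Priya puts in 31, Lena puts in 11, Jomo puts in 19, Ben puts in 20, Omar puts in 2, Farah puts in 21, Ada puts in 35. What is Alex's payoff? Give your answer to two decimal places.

59.23 tokens

Total contributed: 29 + 9 + 31 + 11 + 19 + 20 + 2 + 21 + 35 = 177.
Each receives 2.3 × 177 / 9 = 45.23 from the group account.
Alex keeps 43 − 29 = 14, so Alex's payoff is 14 + 45.23 = 59.23.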